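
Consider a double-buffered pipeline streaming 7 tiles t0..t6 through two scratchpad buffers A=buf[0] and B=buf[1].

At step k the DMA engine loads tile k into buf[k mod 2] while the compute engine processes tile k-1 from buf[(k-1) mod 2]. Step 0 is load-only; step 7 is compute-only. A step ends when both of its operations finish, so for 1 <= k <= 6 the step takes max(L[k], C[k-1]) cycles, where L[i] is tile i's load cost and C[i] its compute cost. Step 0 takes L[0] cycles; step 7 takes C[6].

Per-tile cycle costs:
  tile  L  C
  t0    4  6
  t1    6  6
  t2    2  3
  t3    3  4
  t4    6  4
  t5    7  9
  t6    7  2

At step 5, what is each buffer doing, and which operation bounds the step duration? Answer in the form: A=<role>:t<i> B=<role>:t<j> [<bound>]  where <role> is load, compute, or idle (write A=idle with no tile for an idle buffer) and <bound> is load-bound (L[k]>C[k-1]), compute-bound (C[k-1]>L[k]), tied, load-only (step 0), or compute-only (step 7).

step 5: A=compute:t4 B=load:t5 [load-bound]

[0] DMA t0→A (4c) ∥ CU idle ⇒ 4c, clock 4
[1] DMA t1→B (6c) ∥ CU A:t0 (6c) ⇒ 6c, clock 10
[2] DMA t2→A (2c) ∥ CU B:t1 (6c) ⇒ 6c, clock 16
[3] DMA t3→B (3c) ∥ CU A:t2 (3c) ⇒ 3c, clock 19
[4] DMA t4→A (6c) ∥ CU B:t3 (4c) ⇒ 6c, clock 25
[5] DMA t5→B (7c) ∥ CU A:t4 (4c) ⇒ 7c, clock 32
[6] DMA t6→A (7c) ∥ CU B:t5 (9c) ⇒ 9c, clock 41
[7] DMA idle ∥ CU A:t6 (2c) ⇒ 2c, clock 43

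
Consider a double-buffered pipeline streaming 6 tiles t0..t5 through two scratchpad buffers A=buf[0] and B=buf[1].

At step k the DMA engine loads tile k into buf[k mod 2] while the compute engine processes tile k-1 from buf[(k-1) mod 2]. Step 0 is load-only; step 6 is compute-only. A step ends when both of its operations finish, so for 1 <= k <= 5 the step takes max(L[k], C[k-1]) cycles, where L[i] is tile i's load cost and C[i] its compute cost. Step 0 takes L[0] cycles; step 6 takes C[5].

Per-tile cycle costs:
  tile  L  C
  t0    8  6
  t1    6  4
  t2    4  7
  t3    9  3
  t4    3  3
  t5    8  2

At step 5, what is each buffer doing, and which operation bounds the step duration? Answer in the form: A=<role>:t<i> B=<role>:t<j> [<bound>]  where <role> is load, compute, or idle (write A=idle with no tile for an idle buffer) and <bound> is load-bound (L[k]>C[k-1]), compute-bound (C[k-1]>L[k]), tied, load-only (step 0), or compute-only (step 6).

k=0 load=t0/8c comp=- wait=8 total=8
k=1 load=t1/6c comp=t0/6c wait=6 total=14
k=2 load=t2/4c comp=t1/4c wait=4 total=18
k=3 load=t3/9c comp=t2/7c wait=9 total=27
k=4 load=t4/3c comp=t3/3c wait=3 total=30
k=5 load=t5/8c comp=t4/3c wait=8 total=38
k=6 load=- comp=t5/2c wait=2 total=40

step 5: A=compute:t4 B=load:t5 [load-bound]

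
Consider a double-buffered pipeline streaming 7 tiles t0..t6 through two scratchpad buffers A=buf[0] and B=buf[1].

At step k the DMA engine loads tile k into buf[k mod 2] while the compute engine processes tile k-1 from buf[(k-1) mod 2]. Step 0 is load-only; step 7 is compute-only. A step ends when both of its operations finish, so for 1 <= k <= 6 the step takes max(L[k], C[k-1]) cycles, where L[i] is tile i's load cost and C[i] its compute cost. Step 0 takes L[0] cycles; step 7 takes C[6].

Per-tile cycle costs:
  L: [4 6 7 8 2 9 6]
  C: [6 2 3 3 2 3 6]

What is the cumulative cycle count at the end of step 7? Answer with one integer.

end_cycle[7] = 49

k=0 load=t0/4c comp=- wait=4 total=4
k=1 load=t1/6c comp=t0/6c wait=6 total=10
k=2 load=t2/7c comp=t1/2c wait=7 total=17
k=3 load=t3/8c comp=t2/3c wait=8 total=25
k=4 load=t4/2c comp=t3/3c wait=3 total=28
k=5 load=t5/9c comp=t4/2c wait=9 total=37
k=6 load=t6/6c comp=t5/3c wait=6 total=43
k=7 load=- comp=t6/6c wait=6 total=49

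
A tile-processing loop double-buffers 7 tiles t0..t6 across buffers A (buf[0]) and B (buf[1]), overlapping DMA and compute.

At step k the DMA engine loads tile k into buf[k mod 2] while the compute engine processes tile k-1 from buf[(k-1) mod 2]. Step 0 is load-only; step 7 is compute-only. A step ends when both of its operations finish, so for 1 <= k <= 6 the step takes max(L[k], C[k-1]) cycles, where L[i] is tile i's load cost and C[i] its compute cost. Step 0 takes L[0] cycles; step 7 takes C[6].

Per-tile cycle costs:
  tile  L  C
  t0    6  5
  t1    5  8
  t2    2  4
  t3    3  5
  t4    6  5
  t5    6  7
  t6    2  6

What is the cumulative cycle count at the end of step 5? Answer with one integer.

k=0 load=t0/6c comp=- wait=6 total=6
k=1 load=t1/5c comp=t0/5c wait=5 total=11
k=2 load=t2/2c comp=t1/8c wait=8 total=19
k=3 load=t3/3c comp=t2/4c wait=4 total=23
k=4 load=t4/6c comp=t3/5c wait=6 total=29
k=5 load=t5/6c comp=t4/5c wait=6 total=35
k=6 load=t6/2c comp=t5/7c wait=7 total=42
k=7 load=- comp=t6/6c wait=6 total=48

end_cycle[5] = 35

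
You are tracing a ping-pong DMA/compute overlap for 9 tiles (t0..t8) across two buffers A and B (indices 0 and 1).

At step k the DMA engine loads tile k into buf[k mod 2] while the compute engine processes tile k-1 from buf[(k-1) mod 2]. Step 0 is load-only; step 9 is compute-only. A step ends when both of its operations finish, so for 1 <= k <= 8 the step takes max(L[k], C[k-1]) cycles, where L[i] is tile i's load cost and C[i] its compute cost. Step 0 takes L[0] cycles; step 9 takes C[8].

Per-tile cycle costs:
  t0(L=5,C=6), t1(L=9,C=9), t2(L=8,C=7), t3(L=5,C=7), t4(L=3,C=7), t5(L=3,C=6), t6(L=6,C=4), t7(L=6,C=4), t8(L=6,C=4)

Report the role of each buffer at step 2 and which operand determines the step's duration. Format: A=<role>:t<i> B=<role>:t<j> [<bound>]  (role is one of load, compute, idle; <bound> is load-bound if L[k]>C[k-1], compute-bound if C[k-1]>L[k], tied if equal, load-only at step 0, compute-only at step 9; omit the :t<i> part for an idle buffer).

  0. 5=5c; end=5; A:t0 B:-
  1. max(9,6)=9c; end=14; A:t0 B:t1
  2. max(8,9)=9c; end=23; A:t2 B:t1
  3. max(5,7)=7c; end=30; A:t2 B:t3
  4. max(3,7)=7c; end=37; A:t4 B:t3
  5. max(3,7)=7c; end=44; A:t4 B:t5
  6. max(6,6)=6c; end=50; A:t6 B:t5
  7. max(6,4)=6c; end=56; A:t6 B:t7
  8. max(6,4)=6c; end=62; A:t8 B:t7
  9. 4=4c; end=66; A:t8 B:t7

step 2: A=load:t2 B=compute:t1 [compute-bound]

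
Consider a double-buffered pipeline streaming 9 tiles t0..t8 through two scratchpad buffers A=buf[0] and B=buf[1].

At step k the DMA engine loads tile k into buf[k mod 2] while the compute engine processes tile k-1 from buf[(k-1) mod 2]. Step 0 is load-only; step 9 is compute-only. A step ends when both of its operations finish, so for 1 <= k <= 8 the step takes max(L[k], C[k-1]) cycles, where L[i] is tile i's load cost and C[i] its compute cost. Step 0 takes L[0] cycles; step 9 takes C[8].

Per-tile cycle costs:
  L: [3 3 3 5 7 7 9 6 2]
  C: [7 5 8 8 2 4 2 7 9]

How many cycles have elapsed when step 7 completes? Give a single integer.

  0. 3=3c; end=3; A:t0 B:-
  1. max(3,7)=7c; end=10; A:t0 B:t1
  2. max(3,5)=5c; end=15; A:t2 B:t1
  3. max(5,8)=8c; end=23; A:t2 B:t3
  4. max(7,8)=8c; end=31; A:t4 B:t3
  5. max(7,2)=7c; end=38; A:t4 B:t5
  6. max(9,4)=9c; end=47; A:t6 B:t5
  7. max(6,2)=6c; end=53; A:t6 B:t7
  8. max(2,7)=7c; end=60; A:t8 B:t7
  9. 9=9c; end=69; A:t8 B:t7

end_cycle[7] = 53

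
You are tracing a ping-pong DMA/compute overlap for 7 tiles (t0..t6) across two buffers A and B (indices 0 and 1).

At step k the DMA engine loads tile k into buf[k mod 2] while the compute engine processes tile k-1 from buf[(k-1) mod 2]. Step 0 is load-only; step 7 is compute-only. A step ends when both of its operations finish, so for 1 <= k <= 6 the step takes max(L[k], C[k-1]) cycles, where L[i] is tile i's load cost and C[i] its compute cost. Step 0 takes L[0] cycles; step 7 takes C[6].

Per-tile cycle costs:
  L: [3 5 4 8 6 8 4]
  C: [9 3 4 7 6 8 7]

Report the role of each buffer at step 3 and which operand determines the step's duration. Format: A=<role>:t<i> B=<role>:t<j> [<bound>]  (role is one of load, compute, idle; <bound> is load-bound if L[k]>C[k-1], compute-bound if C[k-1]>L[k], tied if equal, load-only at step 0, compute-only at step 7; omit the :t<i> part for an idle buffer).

step 3: A=compute:t2 B=load:t3 [load-bound]

k=0 load=t0/3c comp=- wait=3 total=3
k=1 load=t1/5c comp=t0/9c wait=9 total=12
k=2 load=t2/4c comp=t1/3c wait=4 total=16
k=3 load=t3/8c comp=t2/4c wait=8 total=24
k=4 load=t4/6c comp=t3/7c wait=7 total=31
k=5 load=t5/8c comp=t4/6c wait=8 total=39
k=6 load=t6/4c comp=t5/8c wait=8 total=47
k=7 load=- comp=t6/7c wait=7 total=54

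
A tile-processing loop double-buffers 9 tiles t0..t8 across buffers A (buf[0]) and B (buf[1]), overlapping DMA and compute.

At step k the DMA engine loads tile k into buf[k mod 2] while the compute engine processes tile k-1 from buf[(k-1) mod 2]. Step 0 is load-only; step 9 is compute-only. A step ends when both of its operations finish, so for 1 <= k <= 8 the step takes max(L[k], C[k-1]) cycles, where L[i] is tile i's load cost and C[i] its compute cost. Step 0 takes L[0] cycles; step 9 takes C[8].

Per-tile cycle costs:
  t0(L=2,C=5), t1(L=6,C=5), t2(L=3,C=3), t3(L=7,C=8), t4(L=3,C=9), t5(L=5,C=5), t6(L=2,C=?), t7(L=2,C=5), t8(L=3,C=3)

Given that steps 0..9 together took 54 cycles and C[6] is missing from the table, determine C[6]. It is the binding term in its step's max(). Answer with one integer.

C[6] = 4

step 0 | dur = L[0]=2 = 2
step 1 | dur = max(L[1]=6, C[0]=5) = 6
step 2 | dur = max(L[2]=3, C[1]=5) = 5
step 3 | dur = max(L[3]=7, C[2]=3) = 7
step 4 | dur = max(L[4]=3, C[3]=8) = 8
step 5 | dur = max(L[5]=5, C[4]=9) = 9
step 6 | dur = max(L[6]=2, C[5]=5) = 5
step 7 | dur = max(L[7]=2, C[6]=?) = C[6]  (unknown; binding)
step 8 | dur = max(L[8]=3, C[7]=5) = 5
step 9 | dur = C[8]=3 = 3
sum of known step durations = 50
dur[7] = total - known = 54 - 50 = 4
C[6] is the binding max in step 7, so C[6] = dur[7] = 4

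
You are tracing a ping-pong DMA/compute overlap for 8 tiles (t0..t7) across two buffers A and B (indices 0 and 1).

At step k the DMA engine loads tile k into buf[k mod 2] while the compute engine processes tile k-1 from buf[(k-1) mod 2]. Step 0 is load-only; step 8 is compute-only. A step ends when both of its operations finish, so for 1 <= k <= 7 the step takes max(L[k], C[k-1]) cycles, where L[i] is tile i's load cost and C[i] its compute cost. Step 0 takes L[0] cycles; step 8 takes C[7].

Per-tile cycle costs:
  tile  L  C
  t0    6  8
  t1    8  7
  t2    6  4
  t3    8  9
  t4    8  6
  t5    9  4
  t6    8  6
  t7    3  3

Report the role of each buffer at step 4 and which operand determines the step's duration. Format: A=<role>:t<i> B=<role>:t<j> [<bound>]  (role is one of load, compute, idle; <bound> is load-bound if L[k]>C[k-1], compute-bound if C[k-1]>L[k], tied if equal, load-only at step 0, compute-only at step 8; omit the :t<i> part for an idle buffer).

step 0: L[0]=6 → dur=6, Σ=6 | A=load:t0 B=idle [load-only]
step 1: L[1]=8 C[0]=8 → dur=8, Σ=14 | A=compute:t0 B=load:t1 [tied]
step 2: L[2]=6 C[1]=7 → dur=7, Σ=21 | A=load:t2 B=compute:t1 [compute-bound]
step 3: L[3]=8 C[2]=4 → dur=8, Σ=29 | A=compute:t2 B=load:t3 [load-bound]
step 4: L[4]=8 C[3]=9 → dur=9, Σ=38 | A=load:t4 B=compute:t3 [compute-bound]
step 5: L[5]=9 C[4]=6 → dur=9, Σ=47 | A=compute:t4 B=load:t5 [load-bound]
step 6: L[6]=8 C[5]=4 → dur=8, Σ=55 | A=load:t6 B=compute:t5 [load-bound]
step 7: L[7]=3 C[6]=6 → dur=6, Σ=61 | A=compute:t6 B=load:t7 [compute-bound]
step 8: C[7]=3 → dur=3, Σ=64 | A=idle B=compute:t7 [compute-only]

step 4: A=load:t4 B=compute:t3 [compute-bound]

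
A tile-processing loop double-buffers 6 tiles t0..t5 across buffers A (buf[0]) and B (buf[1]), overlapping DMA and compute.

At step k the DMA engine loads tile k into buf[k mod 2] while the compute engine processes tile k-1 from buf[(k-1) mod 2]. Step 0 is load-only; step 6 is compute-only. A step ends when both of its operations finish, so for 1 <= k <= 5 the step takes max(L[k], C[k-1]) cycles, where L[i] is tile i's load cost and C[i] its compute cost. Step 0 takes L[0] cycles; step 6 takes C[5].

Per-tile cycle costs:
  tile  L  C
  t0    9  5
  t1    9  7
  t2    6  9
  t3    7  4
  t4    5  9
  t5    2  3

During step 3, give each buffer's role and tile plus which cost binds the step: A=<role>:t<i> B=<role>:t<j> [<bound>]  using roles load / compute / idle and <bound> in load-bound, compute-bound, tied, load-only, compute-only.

step 3: A=compute:t2 B=load:t3 [compute-bound]

  0. 9=9c; end=9; A:t0 B:-
  1. max(9,5)=9c; end=18; A:t0 B:t1
  2. max(6,7)=7c; end=25; A:t2 B:t1
  3. max(7,9)=9c; end=34; A:t2 B:t3
  4. max(5,4)=5c; end=39; A:t4 B:t3
  5. max(2,9)=9c; end=48; A:t4 B:t5
  6. 3=3c; end=51; A:t4 B:t5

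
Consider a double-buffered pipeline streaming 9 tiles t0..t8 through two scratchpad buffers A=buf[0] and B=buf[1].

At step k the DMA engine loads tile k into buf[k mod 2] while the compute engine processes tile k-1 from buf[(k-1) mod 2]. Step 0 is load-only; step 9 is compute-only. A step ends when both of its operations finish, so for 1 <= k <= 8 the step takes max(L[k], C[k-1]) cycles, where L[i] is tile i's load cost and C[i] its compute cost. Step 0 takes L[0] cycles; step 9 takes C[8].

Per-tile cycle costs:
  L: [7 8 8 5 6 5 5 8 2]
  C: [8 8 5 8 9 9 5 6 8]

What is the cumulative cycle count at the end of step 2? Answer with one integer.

k=0 load=t0/7c comp=- wait=7 total=7
k=1 load=t1/8c comp=t0/8c wait=8 total=15
k=2 load=t2/8c comp=t1/8c wait=8 total=23
k=3 load=t3/5c comp=t2/5c wait=5 total=28
k=4 load=t4/6c comp=t3/8c wait=8 total=36
k=5 load=t5/5c comp=t4/9c wait=9 total=45
k=6 load=t6/5c comp=t5/9c wait=9 total=54
k=7 load=t7/8c comp=t6/5c wait=8 total=62
k=8 load=t8/2c comp=t7/6c wait=6 total=68
k=9 load=- comp=t8/8c wait=8 total=76

end_cycle[2] = 23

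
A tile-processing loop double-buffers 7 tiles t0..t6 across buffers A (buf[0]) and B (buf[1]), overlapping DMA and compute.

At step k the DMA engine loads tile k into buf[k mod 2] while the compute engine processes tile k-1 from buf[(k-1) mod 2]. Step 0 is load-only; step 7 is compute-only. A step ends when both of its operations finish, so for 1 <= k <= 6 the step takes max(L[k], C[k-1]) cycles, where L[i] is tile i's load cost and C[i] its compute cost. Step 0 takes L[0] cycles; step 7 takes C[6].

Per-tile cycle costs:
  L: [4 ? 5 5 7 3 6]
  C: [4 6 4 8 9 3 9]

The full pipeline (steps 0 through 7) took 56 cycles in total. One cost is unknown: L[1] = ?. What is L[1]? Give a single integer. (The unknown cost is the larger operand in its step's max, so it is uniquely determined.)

step 0 | dur = L[0]=4 = 4
step 1 | dur = max(L[1]=?, C[0]=4) = L[1]  (unknown; binding)
step 2 | dur = max(L[2]=5, C[1]=6) = 6
step 3 | dur = max(L[3]=5, C[2]=4) = 5
step 4 | dur = max(L[4]=7, C[3]=8) = 8
step 5 | dur = max(L[5]=3, C[4]=9) = 9
step 6 | dur = max(L[6]=6, C[5]=3) = 6
step 7 | dur = C[6]=9 = 9
sum of known step durations = 47
dur[1] = total - known = 56 - 47 = 9
L[1] is the binding max in step 1, so L[1] = dur[1] = 9

L[1] = 9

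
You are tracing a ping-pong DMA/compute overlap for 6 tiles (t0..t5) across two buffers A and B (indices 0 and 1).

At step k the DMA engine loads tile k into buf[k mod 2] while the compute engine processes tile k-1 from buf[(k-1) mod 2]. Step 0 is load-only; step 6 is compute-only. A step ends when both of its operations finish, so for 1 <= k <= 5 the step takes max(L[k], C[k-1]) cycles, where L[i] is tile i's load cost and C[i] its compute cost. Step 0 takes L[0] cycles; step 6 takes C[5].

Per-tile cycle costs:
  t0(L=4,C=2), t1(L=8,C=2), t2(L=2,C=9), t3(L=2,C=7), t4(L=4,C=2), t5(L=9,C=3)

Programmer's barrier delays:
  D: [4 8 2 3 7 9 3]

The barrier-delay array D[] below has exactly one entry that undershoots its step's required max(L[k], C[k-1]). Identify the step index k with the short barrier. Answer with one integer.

k=0 barrier L[0]=4→4c, D[0]=4 ok
k=1 barrier max(L[1]=8,C[0]=2)→8c, D[1]=8 ok
k=2 barrier max(L[2]=2,C[1]=2)→2c, D[2]=2 ok
k=3 barrier max(L[3]=2,C[2]=9)→9c, D[3]=3 SHORT
k=4 barrier max(L[4]=4,C[3]=7)→7c, D[4]=7 ok
k=5 barrier max(L[5]=9,C[4]=2)→9c, D[5]=9 ok
k=6 barrier C[5]=3→3c, D[6]=3 ok

hazard at step 3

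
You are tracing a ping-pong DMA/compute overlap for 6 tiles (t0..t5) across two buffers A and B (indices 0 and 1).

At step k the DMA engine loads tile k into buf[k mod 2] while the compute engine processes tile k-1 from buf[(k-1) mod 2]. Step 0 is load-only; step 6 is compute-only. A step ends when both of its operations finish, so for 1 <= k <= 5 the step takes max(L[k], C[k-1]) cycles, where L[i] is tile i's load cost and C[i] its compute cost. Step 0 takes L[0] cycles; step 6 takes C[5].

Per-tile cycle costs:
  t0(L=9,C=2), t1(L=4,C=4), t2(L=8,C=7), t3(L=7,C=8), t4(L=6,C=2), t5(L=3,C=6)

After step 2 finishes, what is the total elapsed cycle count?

end_cycle[2] = 21

k=0 load=t0/9c comp=- wait=9 total=9
k=1 load=t1/4c comp=t0/2c wait=4 total=13
k=2 load=t2/8c comp=t1/4c wait=8 total=21
k=3 load=t3/7c comp=t2/7c wait=7 total=28
k=4 load=t4/6c comp=t3/8c wait=8 total=36
k=5 load=t5/3c comp=t4/2c wait=3 total=39
k=6 load=- comp=t5/6c wait=6 total=45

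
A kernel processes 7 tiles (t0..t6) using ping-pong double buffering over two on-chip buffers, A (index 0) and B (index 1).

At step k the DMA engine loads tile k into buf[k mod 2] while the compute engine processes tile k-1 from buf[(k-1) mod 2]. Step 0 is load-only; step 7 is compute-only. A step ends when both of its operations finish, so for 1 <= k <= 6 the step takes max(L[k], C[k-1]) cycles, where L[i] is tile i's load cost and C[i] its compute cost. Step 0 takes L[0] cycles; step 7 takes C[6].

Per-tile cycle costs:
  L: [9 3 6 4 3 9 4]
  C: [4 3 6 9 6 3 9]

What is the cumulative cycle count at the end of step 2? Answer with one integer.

  0. 9=9c; end=9; A:t0 B:-
  1. max(3,4)=4c; end=13; A:t0 B:t1
  2. max(6,3)=6c; end=19; A:t2 B:t1
  3. max(4,6)=6c; end=25; A:t2 B:t3
  4. max(3,9)=9c; end=34; A:t4 B:t3
  5. max(9,6)=9c; end=43; A:t4 B:t5
  6. max(4,3)=4c; end=47; A:t6 B:t5
  7. 9=9c; end=56; A:t6 B:t5

end_cycle[2] = 19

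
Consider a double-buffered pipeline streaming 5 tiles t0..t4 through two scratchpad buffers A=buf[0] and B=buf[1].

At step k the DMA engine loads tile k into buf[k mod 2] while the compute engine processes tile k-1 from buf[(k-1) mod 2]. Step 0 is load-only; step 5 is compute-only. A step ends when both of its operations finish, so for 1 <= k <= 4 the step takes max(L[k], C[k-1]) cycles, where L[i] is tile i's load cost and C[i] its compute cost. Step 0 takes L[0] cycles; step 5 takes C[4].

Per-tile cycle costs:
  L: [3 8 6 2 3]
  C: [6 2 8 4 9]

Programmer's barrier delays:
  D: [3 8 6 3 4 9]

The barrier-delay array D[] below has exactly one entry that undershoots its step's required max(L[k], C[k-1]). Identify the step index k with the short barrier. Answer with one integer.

hazard at step 3

step 0: need L[0]=3 = 3; D[0]=3 ok
step 1: need max(L[1]=8,C[0]=6) = 8; D[1]=8 ok
step 2: need max(L[2]=6,C[1]=2) = 6; D[2]=6 ok
step 3: need max(L[3]=2,C[2]=8) = 8; D[3]=3 SHORT
step 4: need max(L[4]=3,C[3]=4) = 4; D[4]=4 ok
step 5: need C[4]=9 = 9; D[5]=9 ok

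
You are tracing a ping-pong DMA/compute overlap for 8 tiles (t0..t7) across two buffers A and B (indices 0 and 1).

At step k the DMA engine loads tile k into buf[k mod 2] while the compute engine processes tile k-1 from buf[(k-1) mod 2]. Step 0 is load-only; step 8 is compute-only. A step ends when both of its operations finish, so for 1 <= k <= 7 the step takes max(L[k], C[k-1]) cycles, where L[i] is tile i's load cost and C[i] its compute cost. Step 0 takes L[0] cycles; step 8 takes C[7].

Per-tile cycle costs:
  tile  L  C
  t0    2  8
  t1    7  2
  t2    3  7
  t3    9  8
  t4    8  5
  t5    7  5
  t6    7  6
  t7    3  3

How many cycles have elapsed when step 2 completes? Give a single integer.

end_cycle[2] = 13

step 0: L[0]=2 → dur=2, Σ=2 | A=load:t0 B=idle [load-only]
step 1: L[1]=7 C[0]=8 → dur=8, Σ=10 | A=compute:t0 B=load:t1 [compute-bound]
step 2: L[2]=3 C[1]=2 → dur=3, Σ=13 | A=load:t2 B=compute:t1 [load-bound]
step 3: L[3]=9 C[2]=7 → dur=9, Σ=22 | A=compute:t2 B=load:t3 [load-bound]
step 4: L[4]=8 C[3]=8 → dur=8, Σ=30 | A=load:t4 B=compute:t3 [tied]
step 5: L[5]=7 C[4]=5 → dur=7, Σ=37 | A=compute:t4 B=load:t5 [load-bound]
step 6: L[6]=7 C[5]=5 → dur=7, Σ=44 | A=load:t6 B=compute:t5 [load-bound]
step 7: L[7]=3 C[6]=6 → dur=6, Σ=50 | A=compute:t6 B=load:t7 [compute-bound]
step 8: C[7]=3 → dur=3, Σ=53 | A=idle B=compute:t7 [compute-only]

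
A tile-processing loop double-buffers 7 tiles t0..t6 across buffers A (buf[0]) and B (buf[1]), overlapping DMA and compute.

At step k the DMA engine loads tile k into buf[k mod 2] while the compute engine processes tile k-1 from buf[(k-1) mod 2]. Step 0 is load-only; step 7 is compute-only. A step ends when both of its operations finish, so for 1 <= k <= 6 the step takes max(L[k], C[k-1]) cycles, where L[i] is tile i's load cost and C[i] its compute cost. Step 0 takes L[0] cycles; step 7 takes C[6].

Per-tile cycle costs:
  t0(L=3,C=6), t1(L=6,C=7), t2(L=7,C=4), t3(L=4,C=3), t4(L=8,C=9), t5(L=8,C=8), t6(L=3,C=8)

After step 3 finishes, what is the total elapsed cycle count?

k=0 load=t0/3c comp=- wait=3 total=3
k=1 load=t1/6c comp=t0/6c wait=6 total=9
k=2 load=t2/7c comp=t1/7c wait=7 total=16
k=3 load=t3/4c comp=t2/4c wait=4 total=20
k=4 load=t4/8c comp=t3/3c wait=8 total=28
k=5 load=t5/8c comp=t4/9c wait=9 total=37
k=6 load=t6/3c comp=t5/8c wait=8 total=45
k=7 load=- comp=t6/8c wait=8 total=53

end_cycle[3] = 20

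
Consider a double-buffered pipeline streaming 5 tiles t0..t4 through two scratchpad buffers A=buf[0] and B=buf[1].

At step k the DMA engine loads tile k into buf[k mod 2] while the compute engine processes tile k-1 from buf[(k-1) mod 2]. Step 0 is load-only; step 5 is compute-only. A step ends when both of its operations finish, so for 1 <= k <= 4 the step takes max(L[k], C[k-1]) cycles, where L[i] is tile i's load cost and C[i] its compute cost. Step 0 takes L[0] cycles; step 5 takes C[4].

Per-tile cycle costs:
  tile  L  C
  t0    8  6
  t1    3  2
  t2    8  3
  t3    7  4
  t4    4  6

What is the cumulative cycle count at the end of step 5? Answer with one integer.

[0] DMA t0→A (8c) ∥ CU idle ⇒ 8c, clock 8
[1] DMA t1→B (3c) ∥ CU A:t0 (6c) ⇒ 6c, clock 14
[2] DMA t2→A (8c) ∥ CU B:t1 (2c) ⇒ 8c, clock 22
[3] DMA t3→B (7c) ∥ CU A:t2 (3c) ⇒ 7c, clock 29
[4] DMA t4→A (4c) ∥ CU B:t3 (4c) ⇒ 4c, clock 33
[5] DMA idle ∥ CU A:t4 (6c) ⇒ 6c, clock 39

end_cycle[5] = 39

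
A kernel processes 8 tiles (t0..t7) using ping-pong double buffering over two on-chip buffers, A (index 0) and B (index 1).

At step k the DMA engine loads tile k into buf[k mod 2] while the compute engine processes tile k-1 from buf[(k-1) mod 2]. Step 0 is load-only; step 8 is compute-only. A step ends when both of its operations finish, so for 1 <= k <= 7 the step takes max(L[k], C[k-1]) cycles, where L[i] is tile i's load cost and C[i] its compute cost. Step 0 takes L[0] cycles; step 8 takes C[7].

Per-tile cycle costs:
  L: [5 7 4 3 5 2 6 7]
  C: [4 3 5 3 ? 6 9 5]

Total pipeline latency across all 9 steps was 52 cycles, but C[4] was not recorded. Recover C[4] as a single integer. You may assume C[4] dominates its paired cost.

step 0 → dur = L[0]=5 = 5
step 1 → dur = max(L[1]=7, C[0]=4) = 7
step 2 → dur = max(L[2]=4, C[1]=3) = 4
step 3 → dur = max(L[3]=3, C[2]=5) = 5
step 4 → dur = max(L[4]=5, C[3]=3) = 5
step 5 → dur = max(L[5]=2, C[4]=?) = C[4]  (unknown; binding)
step 6 → dur = max(L[6]=6, C[5]=6) = 6
step 7 → dur = max(L[7]=7, C[6]=9) = 9
step 8 → dur = C[7]=5 = 5
sum of known step durations = 46
dur[5] = total - known = 52 - 46 = 6
C[4] is the binding max in step 5, so C[4] = dur[5] = 6

C[4] = 6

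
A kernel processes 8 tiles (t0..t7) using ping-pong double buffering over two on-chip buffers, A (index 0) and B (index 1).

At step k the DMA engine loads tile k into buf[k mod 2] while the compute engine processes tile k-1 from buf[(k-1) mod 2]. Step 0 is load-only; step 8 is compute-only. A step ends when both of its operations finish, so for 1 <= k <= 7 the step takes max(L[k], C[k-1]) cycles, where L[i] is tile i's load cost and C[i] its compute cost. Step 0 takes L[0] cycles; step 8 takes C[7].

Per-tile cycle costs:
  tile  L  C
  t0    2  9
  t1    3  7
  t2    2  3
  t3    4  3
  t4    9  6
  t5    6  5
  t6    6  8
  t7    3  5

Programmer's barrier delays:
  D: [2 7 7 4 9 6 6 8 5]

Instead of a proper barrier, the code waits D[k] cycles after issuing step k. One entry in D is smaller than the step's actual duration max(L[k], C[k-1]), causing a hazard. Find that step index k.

hazard at step 1

[0] required=L[0]=2=2 vs D=2 ok
[1] required=max(L[1]=3,C[0]=9)=9 vs D=7 SHORT
[2] required=max(L[2]=2,C[1]=7)=7 vs D=7 ok
[3] required=max(L[3]=4,C[2]=3)=4 vs D=4 ok
[4] required=max(L[4]=9,C[3]=3)=9 vs D=9 ok
[5] required=max(L[5]=6,C[4]=6)=6 vs D=6 ok
[6] required=max(L[6]=6,C[5]=5)=6 vs D=6 ok
[7] required=max(L[7]=3,C[6]=8)=8 vs D=8 ok
[8] required=C[7]=5=5 vs D=5 ok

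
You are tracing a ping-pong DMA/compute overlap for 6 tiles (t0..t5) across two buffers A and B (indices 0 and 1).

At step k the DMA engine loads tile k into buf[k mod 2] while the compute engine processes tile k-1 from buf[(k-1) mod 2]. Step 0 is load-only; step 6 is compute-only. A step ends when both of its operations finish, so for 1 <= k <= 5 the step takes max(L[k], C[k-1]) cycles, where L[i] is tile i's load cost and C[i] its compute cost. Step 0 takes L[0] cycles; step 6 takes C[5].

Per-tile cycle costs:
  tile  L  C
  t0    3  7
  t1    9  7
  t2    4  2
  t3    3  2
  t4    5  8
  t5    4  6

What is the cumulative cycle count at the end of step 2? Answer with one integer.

  0. 3=3c; end=3; A:t0 B:-
  1. max(9,7)=9c; end=12; A:t0 B:t1
  2. max(4,7)=7c; end=19; A:t2 B:t1
  3. max(3,2)=3c; end=22; A:t2 B:t3
  4. max(5,2)=5c; end=27; A:t4 B:t3
  5. max(4,8)=8c; end=35; A:t4 B:t5
  6. 6=6c; end=41; A:t4 B:t5

end_cycle[2] = 19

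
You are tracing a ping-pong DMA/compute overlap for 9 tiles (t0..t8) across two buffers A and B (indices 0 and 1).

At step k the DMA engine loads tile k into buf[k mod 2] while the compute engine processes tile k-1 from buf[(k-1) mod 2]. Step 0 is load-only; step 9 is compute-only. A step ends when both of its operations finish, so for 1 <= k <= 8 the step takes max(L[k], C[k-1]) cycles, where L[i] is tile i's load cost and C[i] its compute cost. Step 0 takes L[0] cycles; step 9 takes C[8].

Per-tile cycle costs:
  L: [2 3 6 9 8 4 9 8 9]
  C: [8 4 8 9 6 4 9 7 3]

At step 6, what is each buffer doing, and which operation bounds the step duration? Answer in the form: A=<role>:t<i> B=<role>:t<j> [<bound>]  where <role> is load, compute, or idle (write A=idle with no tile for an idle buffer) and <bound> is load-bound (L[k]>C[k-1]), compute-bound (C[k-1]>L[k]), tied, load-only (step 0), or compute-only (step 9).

step 6: A=load:t6 B=compute:t5 [load-bound]

step 0: L[0]=2 → dur=2, Σ=2 | A=load:t0 B=idle [load-only]
step 1: L[1]=3 C[0]=8 → dur=8, Σ=10 | A=compute:t0 B=load:t1 [compute-bound]
step 2: L[2]=6 C[1]=4 → dur=6, Σ=16 | A=load:t2 B=compute:t1 [load-bound]
step 3: L[3]=9 C[2]=8 → dur=9, Σ=25 | A=compute:t2 B=load:t3 [load-bound]
step 4: L[4]=8 C[3]=9 → dur=9, Σ=34 | A=load:t4 B=compute:t3 [compute-bound]
step 5: L[5]=4 C[4]=6 → dur=6, Σ=40 | A=compute:t4 B=load:t5 [compute-bound]
step 6: L[6]=9 C[5]=4 → dur=9, Σ=49 | A=load:t6 B=compute:t5 [load-bound]
step 7: L[7]=8 C[6]=9 → dur=9, Σ=58 | A=compute:t6 B=load:t7 [compute-bound]
step 8: L[8]=9 C[7]=7 → dur=9, Σ=67 | A=load:t8 B=compute:t7 [load-bound]
step 9: C[8]=3 → dur=3, Σ=70 | A=compute:t8 B=idle [compute-only]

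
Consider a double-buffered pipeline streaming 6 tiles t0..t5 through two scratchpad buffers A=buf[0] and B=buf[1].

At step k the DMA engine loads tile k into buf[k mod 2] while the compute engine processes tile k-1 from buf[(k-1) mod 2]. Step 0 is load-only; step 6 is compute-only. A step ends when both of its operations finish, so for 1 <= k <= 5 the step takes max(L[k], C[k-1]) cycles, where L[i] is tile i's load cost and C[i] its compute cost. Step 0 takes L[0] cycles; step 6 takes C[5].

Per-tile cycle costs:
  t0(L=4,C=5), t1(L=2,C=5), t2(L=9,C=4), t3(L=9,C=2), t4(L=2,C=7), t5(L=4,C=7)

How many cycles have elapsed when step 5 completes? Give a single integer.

end_cycle[5] = 36

k=0 load=t0/4c comp=- wait=4 total=4
k=1 load=t1/2c comp=t0/5c wait=5 total=9
k=2 load=t2/9c comp=t1/5c wait=9 total=18
k=3 load=t3/9c comp=t2/4c wait=9 total=27
k=4 load=t4/2c comp=t3/2c wait=2 total=29
k=5 load=t5/4c comp=t4/7c wait=7 total=36
k=6 load=- comp=t5/7c wait=7 total=43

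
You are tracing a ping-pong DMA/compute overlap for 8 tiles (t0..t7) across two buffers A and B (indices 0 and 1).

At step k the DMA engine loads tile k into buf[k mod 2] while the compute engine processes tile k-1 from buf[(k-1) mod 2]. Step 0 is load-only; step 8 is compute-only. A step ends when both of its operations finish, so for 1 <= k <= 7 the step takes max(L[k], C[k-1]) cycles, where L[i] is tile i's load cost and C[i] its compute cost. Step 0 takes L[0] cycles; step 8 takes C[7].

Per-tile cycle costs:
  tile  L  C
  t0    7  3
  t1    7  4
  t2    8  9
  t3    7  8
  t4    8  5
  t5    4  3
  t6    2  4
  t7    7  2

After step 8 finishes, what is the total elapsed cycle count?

step 0: L[0]=7 → dur=7, Σ=7 | A=load:t0 B=idle [load-only]
step 1: L[1]=7 C[0]=3 → dur=7, Σ=14 | A=compute:t0 B=load:t1 [load-bound]
step 2: L[2]=8 C[1]=4 → dur=8, Σ=22 | A=load:t2 B=compute:t1 [load-bound]
step 3: L[3]=7 C[2]=9 → dur=9, Σ=31 | A=compute:t2 B=load:t3 [compute-bound]
step 4: L[4]=8 C[3]=8 → dur=8, Σ=39 | A=load:t4 B=compute:t3 [tied]
step 5: L[5]=4 C[4]=5 → dur=5, Σ=44 | A=compute:t4 B=load:t5 [compute-bound]
step 6: L[6]=2 C[5]=3 → dur=3, Σ=47 | A=load:t6 B=compute:t5 [compute-bound]
step 7: L[7]=7 C[6]=4 → dur=7, Σ=54 | A=compute:t6 B=load:t7 [load-bound]
step 8: C[7]=2 → dur=2, Σ=56 | A=idle B=compute:t7 [compute-only]

end_cycle[8] = 56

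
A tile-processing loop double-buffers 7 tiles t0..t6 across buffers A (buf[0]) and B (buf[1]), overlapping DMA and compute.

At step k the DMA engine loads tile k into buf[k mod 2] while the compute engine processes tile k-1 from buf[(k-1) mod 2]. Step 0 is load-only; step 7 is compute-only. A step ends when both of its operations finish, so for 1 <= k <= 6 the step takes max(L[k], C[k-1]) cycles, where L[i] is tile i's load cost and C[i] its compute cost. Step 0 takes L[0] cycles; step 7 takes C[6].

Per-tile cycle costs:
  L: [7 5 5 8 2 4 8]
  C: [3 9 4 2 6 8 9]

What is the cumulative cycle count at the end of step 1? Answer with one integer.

step 0: L[0]=7 → dur=7, Σ=7 | A=load:t0 B=idle [load-only]
step 1: L[1]=5 C[0]=3 → dur=5, Σ=12 | A=compute:t0 B=load:t1 [load-bound]
step 2: L[2]=5 C[1]=9 → dur=9, Σ=21 | A=load:t2 B=compute:t1 [compute-bound]
step 3: L[3]=8 C[2]=4 → dur=8, Σ=29 | A=compute:t2 B=load:t3 [load-bound]
step 4: L[4]=2 C[3]=2 → dur=2, Σ=31 | A=load:t4 B=compute:t3 [tied]
step 5: L[5]=4 C[4]=6 → dur=6, Σ=37 | A=compute:t4 B=load:t5 [compute-bound]
step 6: L[6]=8 C[5]=8 → dur=8, Σ=45 | A=load:t6 B=compute:t5 [tied]
step 7: C[6]=9 → dur=9, Σ=54 | A=compute:t6 B=idle [compute-only]

end_cycle[1] = 12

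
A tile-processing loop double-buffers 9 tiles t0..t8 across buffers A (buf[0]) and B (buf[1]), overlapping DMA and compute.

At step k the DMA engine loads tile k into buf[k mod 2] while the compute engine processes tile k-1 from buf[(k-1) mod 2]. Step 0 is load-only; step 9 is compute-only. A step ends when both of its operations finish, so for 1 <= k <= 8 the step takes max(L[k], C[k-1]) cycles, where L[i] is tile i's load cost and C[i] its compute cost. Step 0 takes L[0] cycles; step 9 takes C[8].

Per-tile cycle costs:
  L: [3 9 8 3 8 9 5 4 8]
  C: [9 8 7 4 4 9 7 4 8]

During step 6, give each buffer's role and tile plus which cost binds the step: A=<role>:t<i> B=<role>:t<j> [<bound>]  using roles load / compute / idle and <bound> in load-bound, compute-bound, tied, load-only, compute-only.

step 0: L[0]=3 → dur=3, Σ=3 | A=load:t0 B=idle [load-only]
step 1: L[1]=9 C[0]=9 → dur=9, Σ=12 | A=compute:t0 B=load:t1 [tied]
step 2: L[2]=8 C[1]=8 → dur=8, Σ=20 | A=load:t2 B=compute:t1 [tied]
step 3: L[3]=3 C[2]=7 → dur=7, Σ=27 | A=compute:t2 B=load:t3 [compute-bound]
step 4: L[4]=8 C[3]=4 → dur=8, Σ=35 | A=load:t4 B=compute:t3 [load-bound]
step 5: L[5]=9 C[4]=4 → dur=9, Σ=44 | A=compute:t4 B=load:t5 [load-bound]
step 6: L[6]=5 C[5]=9 → dur=9, Σ=53 | A=load:t6 B=compute:t5 [compute-bound]
step 7: L[7]=4 C[6]=7 → dur=7, Σ=60 | A=compute:t6 B=load:t7 [compute-bound]
step 8: L[8]=8 C[7]=4 → dur=8, Σ=68 | A=load:t8 B=compute:t7 [load-bound]
step 9: C[8]=8 → dur=8, Σ=76 | A=compute:t8 B=idle [compute-only]

step 6: A=load:t6 B=compute:t5 [compute-bound]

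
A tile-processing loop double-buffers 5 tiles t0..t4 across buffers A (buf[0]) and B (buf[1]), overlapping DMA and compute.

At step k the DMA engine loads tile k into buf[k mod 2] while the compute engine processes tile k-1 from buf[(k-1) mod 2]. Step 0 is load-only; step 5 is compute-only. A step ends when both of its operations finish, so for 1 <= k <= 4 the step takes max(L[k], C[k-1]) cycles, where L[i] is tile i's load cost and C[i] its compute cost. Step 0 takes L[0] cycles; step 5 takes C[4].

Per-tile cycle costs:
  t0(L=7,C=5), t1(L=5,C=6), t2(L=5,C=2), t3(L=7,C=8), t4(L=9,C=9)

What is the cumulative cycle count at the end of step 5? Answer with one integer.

k=0 load=t0/7c comp=- wait=7 total=7
k=1 load=t1/5c comp=t0/5c wait=5 total=12
k=2 load=t2/5c comp=t1/6c wait=6 total=18
k=3 load=t3/7c comp=t2/2c wait=7 total=25
k=4 load=t4/9c comp=t3/8c wait=9 total=34
k=5 load=- comp=t4/9c wait=9 total=43

end_cycle[5] = 43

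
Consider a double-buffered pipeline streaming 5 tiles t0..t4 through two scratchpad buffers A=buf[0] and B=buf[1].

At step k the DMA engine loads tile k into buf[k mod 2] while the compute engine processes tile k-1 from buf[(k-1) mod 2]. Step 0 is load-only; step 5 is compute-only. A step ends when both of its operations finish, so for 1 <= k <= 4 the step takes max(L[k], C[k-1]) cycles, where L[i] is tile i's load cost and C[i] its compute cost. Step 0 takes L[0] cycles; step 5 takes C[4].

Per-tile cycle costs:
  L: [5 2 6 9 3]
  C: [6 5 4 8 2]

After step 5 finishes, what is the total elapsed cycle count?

[0] DMA t0→A (5c) ∥ CU idle ⇒ 5c, clock 5
[1] DMA t1→B (2c) ∥ CU A:t0 (6c) ⇒ 6c, clock 11
[2] DMA t2→A (6c) ∥ CU B:t1 (5c) ⇒ 6c, clock 17
[3] DMA t3→B (9c) ∥ CU A:t2 (4c) ⇒ 9c, clock 26
[4] DMA t4→A (3c) ∥ CU B:t3 (8c) ⇒ 8c, clock 34
[5] DMA idle ∥ CU A:t4 (2c) ⇒ 2c, clock 36

end_cycle[5] = 36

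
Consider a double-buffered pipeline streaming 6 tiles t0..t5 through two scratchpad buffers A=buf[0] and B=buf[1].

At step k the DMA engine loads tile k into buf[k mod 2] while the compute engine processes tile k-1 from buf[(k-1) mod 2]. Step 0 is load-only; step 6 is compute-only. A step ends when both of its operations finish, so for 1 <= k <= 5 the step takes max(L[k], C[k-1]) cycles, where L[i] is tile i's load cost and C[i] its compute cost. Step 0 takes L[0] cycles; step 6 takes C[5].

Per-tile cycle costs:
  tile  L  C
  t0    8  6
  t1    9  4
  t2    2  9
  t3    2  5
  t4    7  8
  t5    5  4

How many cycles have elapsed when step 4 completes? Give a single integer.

end_cycle[4] = 37

step 0: L[0]=8 → dur=8, Σ=8 | A=load:t0 B=idle [load-only]
step 1: L[1]=9 C[0]=6 → dur=9, Σ=17 | A=compute:t0 B=load:t1 [load-bound]
step 2: L[2]=2 C[1]=4 → dur=4, Σ=21 | A=load:t2 B=compute:t1 [compute-bound]
step 3: L[3]=2 C[2]=9 → dur=9, Σ=30 | A=compute:t2 B=load:t3 [compute-bound]
step 4: L[4]=7 C[3]=5 → dur=7, Σ=37 | A=load:t4 B=compute:t3 [load-bound]
step 5: L[5]=5 C[4]=8 → dur=8, Σ=45 | A=compute:t4 B=load:t5 [compute-bound]
step 6: C[5]=4 → dur=4, Σ=49 | A=idle B=compute:t5 [compute-only]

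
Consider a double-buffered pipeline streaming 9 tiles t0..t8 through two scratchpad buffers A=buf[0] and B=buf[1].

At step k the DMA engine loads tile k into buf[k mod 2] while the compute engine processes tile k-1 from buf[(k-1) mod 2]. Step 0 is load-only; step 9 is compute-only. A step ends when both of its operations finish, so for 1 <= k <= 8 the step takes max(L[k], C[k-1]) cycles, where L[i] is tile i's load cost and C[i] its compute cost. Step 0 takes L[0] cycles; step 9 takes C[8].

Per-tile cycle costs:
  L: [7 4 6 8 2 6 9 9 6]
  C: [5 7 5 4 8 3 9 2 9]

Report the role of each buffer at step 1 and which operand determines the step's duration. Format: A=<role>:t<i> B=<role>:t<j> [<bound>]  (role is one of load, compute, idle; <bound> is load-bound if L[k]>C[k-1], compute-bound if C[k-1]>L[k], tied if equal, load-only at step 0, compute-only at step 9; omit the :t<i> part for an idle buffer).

k=0 load=t0/7c comp=- wait=7 total=7
k=1 load=t1/4c comp=t0/5c wait=5 total=12
k=2 load=t2/6c comp=t1/7c wait=7 total=19
k=3 load=t3/8c comp=t2/5c wait=8 total=27
k=4 load=t4/2c comp=t3/4c wait=4 total=31
k=5 load=t5/6c comp=t4/8c wait=8 total=39
k=6 load=t6/9c comp=t5/3c wait=9 total=48
k=7 load=t7/9c comp=t6/9c wait=9 total=57
k=8 load=t8/6c comp=t7/2c wait=6 total=63
k=9 load=- comp=t8/9c wait=9 total=72

step 1: A=compute:t0 B=load:t1 [compute-bound]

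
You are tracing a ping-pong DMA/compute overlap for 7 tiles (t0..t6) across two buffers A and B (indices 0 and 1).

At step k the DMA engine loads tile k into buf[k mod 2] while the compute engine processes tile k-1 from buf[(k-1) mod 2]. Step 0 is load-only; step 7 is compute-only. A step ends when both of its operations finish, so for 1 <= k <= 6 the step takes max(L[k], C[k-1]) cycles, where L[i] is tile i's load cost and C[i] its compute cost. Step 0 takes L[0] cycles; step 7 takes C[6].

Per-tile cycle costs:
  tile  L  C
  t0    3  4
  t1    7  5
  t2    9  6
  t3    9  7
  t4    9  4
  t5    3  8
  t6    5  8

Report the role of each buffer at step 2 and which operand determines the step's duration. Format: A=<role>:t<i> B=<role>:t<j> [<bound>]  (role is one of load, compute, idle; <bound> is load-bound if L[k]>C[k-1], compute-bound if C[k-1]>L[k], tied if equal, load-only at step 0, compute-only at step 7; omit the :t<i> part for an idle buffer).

  0. 3=3c; end=3; A:t0 B:-
  1. max(7,4)=7c; end=10; A:t0 B:t1
  2. max(9,5)=9c; end=19; A:t2 B:t1
  3. max(9,6)=9c; end=28; A:t2 B:t3
  4. max(9,7)=9c; end=37; A:t4 B:t3
  5. max(3,4)=4c; end=41; A:t4 B:t5
  6. max(5,8)=8c; end=49; A:t6 B:t5
  7. 8=8c; end=57; A:t6 B:t5

step 2: A=load:t2 B=compute:t1 [load-bound]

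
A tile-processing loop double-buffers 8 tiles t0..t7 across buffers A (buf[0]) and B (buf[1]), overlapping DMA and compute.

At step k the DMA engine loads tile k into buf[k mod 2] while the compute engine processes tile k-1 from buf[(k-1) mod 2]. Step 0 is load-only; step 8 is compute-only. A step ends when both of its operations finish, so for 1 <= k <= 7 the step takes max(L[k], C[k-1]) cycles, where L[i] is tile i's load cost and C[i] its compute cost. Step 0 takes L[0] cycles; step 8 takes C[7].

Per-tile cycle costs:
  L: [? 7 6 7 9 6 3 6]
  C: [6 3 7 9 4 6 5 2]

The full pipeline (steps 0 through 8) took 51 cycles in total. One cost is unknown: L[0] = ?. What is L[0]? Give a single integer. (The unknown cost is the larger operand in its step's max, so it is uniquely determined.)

step 0 | dur = L[0]=? = L[0]  (unknown; binding)
step 1 | dur = max(L[1]=7, C[0]=6) = 7
step 2 | dur = max(L[2]=6, C[1]=3) = 6
step 3 | dur = max(L[3]=7, C[2]=7) = 7
step 4 | dur = max(L[4]=9, C[3]=9) = 9
step 5 | dur = max(L[5]=6, C[4]=4) = 6
step 6 | dur = max(L[6]=3, C[5]=6) = 6
step 7 | dur = max(L[7]=6, C[6]=5) = 6
step 8 | dur = C[7]=2 = 2
sum of known step durations = 49
dur[0] = total - known = 51 - 49 = 2
L[0] is the binding max in step 0, so L[0] = dur[0] = 2

L[0] = 2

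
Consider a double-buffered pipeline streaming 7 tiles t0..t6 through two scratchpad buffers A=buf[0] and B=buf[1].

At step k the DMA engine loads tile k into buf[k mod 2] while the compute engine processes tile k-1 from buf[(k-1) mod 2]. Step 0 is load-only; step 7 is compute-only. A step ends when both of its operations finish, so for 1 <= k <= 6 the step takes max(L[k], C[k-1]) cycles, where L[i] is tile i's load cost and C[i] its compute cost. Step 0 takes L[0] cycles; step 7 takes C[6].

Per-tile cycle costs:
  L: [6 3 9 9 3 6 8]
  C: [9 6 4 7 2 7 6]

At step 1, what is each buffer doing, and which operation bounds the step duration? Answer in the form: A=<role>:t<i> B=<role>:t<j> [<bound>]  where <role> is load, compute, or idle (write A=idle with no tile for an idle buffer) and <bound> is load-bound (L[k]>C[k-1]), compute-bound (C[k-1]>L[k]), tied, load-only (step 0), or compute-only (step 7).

step 1: A=compute:t0 B=load:t1 [compute-bound]

k=0 load=t0/6c comp=- wait=6 total=6
k=1 load=t1/3c comp=t0/9c wait=9 total=15
k=2 load=t2/9c comp=t1/6c wait=9 total=24
k=3 load=t3/9c comp=t2/4c wait=9 total=33
k=4 load=t4/3c comp=t3/7c wait=7 total=40
k=5 load=t5/6c comp=t4/2c wait=6 total=46
k=6 load=t6/8c comp=t5/7c wait=8 total=54
k=7 load=- comp=t6/6c wait=6 total=60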